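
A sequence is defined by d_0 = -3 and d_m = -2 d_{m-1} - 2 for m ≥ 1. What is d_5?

74

d_1 = -2(-3) - 2 = 4
d_2 = -2(4) - 2 = -10
d_3 = -2(-10) - 2 = 18
d_4 = -2(18) - 2 = -38
d_5 = -2(-38) - 2 = 74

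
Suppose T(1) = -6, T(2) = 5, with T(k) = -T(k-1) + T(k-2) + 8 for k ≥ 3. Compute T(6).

35

T(3) = -5 + (-6) + 8 = -3
T(4) = -(-3) + 5 + 8 = 16
T(5) = -16 + (-3) + 8 = -11
T(6) = -(-11) + 16 + 8 = 35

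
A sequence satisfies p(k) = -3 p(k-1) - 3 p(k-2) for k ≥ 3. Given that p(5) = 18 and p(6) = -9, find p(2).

Rearranging, p(k-2) = (p(k) + 3 p(k-1)) / -3.
p(4) = (-9 + 3*18) / -3 = 45/-3 = -15
p(3) = (18 + 3*(-15)) / -3 = -27/-3 = 9
p(2) = (-15 + 3*9) / -3 = 12/-3 = -4

-4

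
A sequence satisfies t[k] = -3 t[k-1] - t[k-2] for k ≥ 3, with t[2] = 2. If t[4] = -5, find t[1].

-7

Let t[1] = w.
t[3] = -6 - w
t[4] = 16 + 3w
So 16 + 3w = -5, giving w = -7.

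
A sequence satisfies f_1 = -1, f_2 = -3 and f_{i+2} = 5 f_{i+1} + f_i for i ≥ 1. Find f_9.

-313336

f_3 = 5(-3) + (-1) = -16
f_4 = 5(-16) + (-3) = -83
f_5 = 5(-83) + (-16) = -431
f_6 = 5(-431) + (-83) = -2238
f_7 = 5(-2238) + (-431) = -11621
f_8 = 5(-11621) + (-2238) = -60343
f_9 = 5(-60343) + (-11621) = -313336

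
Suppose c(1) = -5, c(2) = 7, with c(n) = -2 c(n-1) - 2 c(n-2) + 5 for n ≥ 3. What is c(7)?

1

c(3) = -2·7 - 2·(-5) + 5 = 1
c(4) = -2·1 - 2·7 + 5 = -11
c(5) = -2·(-11) - 2·1 + 5 = 25
c(6) = -2·25 - 2·(-11) + 5 = -23
c(7) = -2·(-23) - 2·25 + 5 = 1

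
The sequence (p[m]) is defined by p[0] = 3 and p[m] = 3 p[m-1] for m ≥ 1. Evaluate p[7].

p[1] = 3·3 = 9
p[2] = 3·9 = 27
p[3] = 3·27 = 81
p[4] = 3·81 = 243
p[5] = 3·243 = 729
p[6] = 3·729 = 2187
p[7] = 3·2187 = 6561

6561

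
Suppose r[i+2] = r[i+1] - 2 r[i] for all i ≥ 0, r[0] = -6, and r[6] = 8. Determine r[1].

4

Let r[1] = y.
r[2] = 12 + y
r[3] = 12 - y
r[4] = -12 - 3y
r[5] = -36 - y
r[6] = -12 + 5y
So -12 + 5y = 8, giving y = 4.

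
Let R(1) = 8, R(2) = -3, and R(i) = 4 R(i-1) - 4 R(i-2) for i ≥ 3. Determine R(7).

R(3) = 4*(-3) - 4*8 = -44
R(4) = 4*(-44) - 4*(-3) = -164
R(5) = 4*(-164) - 4*(-44) = -480
R(6) = 4*(-480) - 4*(-164) = -1264
R(7) = 4*(-1264) - 4*(-480) = -3136

-3136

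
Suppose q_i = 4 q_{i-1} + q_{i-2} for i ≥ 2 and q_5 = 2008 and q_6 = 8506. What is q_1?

Rearranging, q_{i-2} = q_i - 4 q_{i-1}.
q_4 = 8506 - 4·2008 = 474
q_3 = 2008 - 4·474 = 112
q_2 = 474 - 4·112 = 26
q_1 = 112 - 4·26 = 8

8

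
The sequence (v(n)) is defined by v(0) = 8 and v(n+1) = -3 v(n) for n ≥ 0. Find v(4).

v(1) = -3*8 = -24
v(2) = -3*(-24) = 72
v(3) = -3*72 = -216
v(4) = -3*(-216) = 648

648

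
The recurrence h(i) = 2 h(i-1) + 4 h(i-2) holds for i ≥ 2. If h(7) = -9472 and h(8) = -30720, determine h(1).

-4

Rearranging, h(i-2) = (h(i) - 2 h(i-1)) / 4.
h(6) = (-30720 - 2·(-9472)) / 4 = -11776/4 = -2944
h(5) = (-9472 - 2·(-2944)) / 4 = -3584/4 = -896
h(4) = (-2944 - 2·(-896)) / 4 = -1152/4 = -288
h(3) = (-896 - 2·(-288)) / 4 = -320/4 = -80
h(2) = (-288 - 2·(-80)) / 4 = -128/4 = -32
h(1) = (-80 - 2·(-32)) / 4 = -16/4 = -4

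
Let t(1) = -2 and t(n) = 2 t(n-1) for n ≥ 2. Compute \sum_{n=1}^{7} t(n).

-254

t(2) = 2*(-2) = -4
t(3) = 2*(-4) = -8
t(4) = 2*(-8) = -16
t(5) = 2*(-16) = -32
t(6) = 2*(-32) = -64
t(7) = 2*(-64) = -128
Sum = (-2) + (-4) + (-8) + (-16) + (-32) + (-64) + (-128) = -254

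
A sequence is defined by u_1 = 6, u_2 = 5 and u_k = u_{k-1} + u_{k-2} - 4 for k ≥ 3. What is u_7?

u_3 = 5 + 6 - 4 = 7
u_4 = 7 + 5 - 4 = 8
u_5 = 8 + 7 - 4 = 11
u_6 = 11 + 8 - 4 = 15
u_7 = 15 + 11 - 4 = 22

22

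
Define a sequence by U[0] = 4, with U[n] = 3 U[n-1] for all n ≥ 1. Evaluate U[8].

U[1] = 3*4 = 12
U[2] = 3*12 = 36
U[3] = 3*36 = 108
U[4] = 3*108 = 324
U[5] = 3*324 = 972
U[6] = 3*972 = 2916
U[7] = 3*2916 = 8748
U[8] = 3*8748 = 26244

26244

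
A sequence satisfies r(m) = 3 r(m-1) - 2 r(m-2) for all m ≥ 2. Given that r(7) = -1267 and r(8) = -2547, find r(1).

-7

Rearranging, r(m-2) = (r(m) - 3 r(m-1)) / -2.
r(6) = (-2547 - 3·(-1267)) / -2 = 1254/-2 = -627
r(5) = (-1267 - 3·(-627)) / -2 = 614/-2 = -307
r(4) = (-627 - 3·(-307)) / -2 = 294/-2 = -147
r(3) = (-307 - 3·(-147)) / -2 = 134/-2 = -67
r(2) = (-147 - 3·(-67)) / -2 = 54/-2 = -27
r(1) = (-67 - 3·(-27)) / -2 = 14/-2 = -7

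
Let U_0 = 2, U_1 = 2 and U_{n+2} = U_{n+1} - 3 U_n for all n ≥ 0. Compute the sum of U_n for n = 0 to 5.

24

U_2 = 2 - 3(2) = -4
U_3 = (-4) - 3(2) = -10
U_4 = (-10) - 3(-4) = 2
U_5 = 2 - 3(-10) = 32
Sum = 2 + 2 + (-4) + (-10) + 2 + 32 = 24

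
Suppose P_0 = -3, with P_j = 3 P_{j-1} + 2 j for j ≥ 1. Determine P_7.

P_1 = 3(-3) + 2 = -7
P_2 = 3(-7) + 4 = -17
P_3 = 3(-17) + 6 = -45
P_4 = 3(-45) + 8 = -127
P_5 = 3(-127) + 10 = -371
P_6 = 3(-371) + 12 = -1101
P_7 = 3(-1101) + 14 = -3289

-3289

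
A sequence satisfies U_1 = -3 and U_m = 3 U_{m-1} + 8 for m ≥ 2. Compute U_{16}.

The fixed point is 8/(1 - 3) = -4, so U_m + 4 = 3(U_{m-1} + 4).
Hence U_m = 1·3^{m-1} - 4.
U_{16} = 1·3^{15} - 4 = 1·14348907 - 4 = 14348903.

14348903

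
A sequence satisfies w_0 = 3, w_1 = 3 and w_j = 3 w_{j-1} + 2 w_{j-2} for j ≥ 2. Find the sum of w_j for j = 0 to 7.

11484

w_2 = 3(3) + 2(3) = 15
w_3 = 3(15) + 2(3) = 51
w_4 = 3(51) + 2(15) = 183
w_5 = 3(183) + 2(51) = 651
w_6 = 3(651) + 2(183) = 2319
w_7 = 3(2319) + 2(651) = 8259
Sum = 3 + 3 + 15 + 51 + 183 + 651 + 2319 + 8259 = 11484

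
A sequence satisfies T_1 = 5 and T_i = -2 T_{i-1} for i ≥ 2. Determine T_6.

-160

T_2 = -2*5 = -10
T_3 = -2*(-10) = 20
T_4 = -2*20 = -40
T_5 = -2*(-40) = 80
T_6 = -2*80 = -160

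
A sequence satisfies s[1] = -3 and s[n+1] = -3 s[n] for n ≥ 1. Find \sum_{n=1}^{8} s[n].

s[2] = -3·(-3) = 9
s[3] = -3·9 = -27
s[4] = -3·(-27) = 81
s[5] = -3·81 = -243
s[6] = -3·(-243) = 729
s[7] = -3·729 = -2187
s[8] = -3·(-2187) = 6561
Sum = (-3) + 9 + (-27) + 81 + (-243) + 729 + (-2187) + 6561 = 4920

4920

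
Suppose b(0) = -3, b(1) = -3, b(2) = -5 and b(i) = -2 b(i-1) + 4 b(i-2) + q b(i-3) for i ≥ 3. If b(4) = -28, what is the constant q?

-4

b(3) = -2 - 3q
b(4) = -16 + 3q
So -16 + 3q = -28, giving q = -4.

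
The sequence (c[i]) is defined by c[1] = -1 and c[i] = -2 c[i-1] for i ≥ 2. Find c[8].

128

c[2] = -2·(-1) = 2
c[3] = -2·2 = -4
c[4] = -2·(-4) = 8
c[5] = -2·8 = -16
c[6] = -2·(-16) = 32
c[7] = -2·32 = -64
c[8] = -2·(-64) = 128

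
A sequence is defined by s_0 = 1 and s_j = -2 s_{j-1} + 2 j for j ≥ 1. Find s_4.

12

s_1 = -2*1 + 2 = 0
s_2 = -2*0 + 4 = 4
s_3 = -2*4 + 6 = -2
s_4 = -2*(-2) + 8 = 12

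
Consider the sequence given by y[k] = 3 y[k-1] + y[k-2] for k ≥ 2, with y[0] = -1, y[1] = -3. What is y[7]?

y[2] = 3*(-3) + (-1) = -10
y[3] = 3*(-10) + (-3) = -33
y[4] = 3*(-33) + (-10) = -109
y[5] = 3*(-109) + (-33) = -360
y[6] = 3*(-360) + (-109) = -1189
y[7] = 3*(-1189) + (-360) = -3927

-3927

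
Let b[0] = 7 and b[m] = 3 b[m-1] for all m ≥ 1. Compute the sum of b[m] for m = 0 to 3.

280

b[1] = 3·7 = 21
b[2] = 3·21 = 63
b[3] = 3·63 = 189
Sum = 7 + 21 + 63 + 189 = 280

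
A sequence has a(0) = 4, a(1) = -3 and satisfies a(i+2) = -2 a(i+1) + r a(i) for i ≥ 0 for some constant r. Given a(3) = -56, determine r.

a(2) = 6 + 4r
a(3) = -12 - 11r
So -12 - 11r = -56, giving r = 4.

4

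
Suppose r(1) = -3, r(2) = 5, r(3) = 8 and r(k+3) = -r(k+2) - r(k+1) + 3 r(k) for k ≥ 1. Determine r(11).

1064

r(4) = -8 - 5 + 3*(-3) = -22
r(5) = -(-22) - 8 + 3*5 = 29
r(6) = -29 - (-22) + 3*8 = 17
r(7) = -17 - 29 + 3*(-22) = -112
r(8) = -(-112) - 17 + 3*29 = 182
r(9) = -182 - (-112) + 3*17 = -19
r(10) = -(-19) - 182 + 3*(-112) = -499
r(11) = -(-499) - (-19) + 3*182 = 1064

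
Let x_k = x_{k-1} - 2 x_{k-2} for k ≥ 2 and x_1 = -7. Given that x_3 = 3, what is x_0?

2

Let x_0 = z.
x_2 = -7 - 2z
x_3 = 7 - 2z
So 7 - 2z = 3, giving z = 2.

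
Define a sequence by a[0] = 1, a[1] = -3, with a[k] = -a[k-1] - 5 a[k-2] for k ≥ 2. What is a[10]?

a[2] = -(-3) - 5(1) = -2
a[3] = -(-2) - 5(-3) = 17
a[4] = -17 - 5(-2) = -7
a[5] = -(-7) - 5(17) = -78
a[6] = -(-78) - 5(-7) = 113
a[7] = -113 - 5(-78) = 277
a[8] = -277 - 5(113) = -842
a[9] = -(-842) - 5(277) = -543
a[10] = -(-543) - 5(-842) = 4753

4753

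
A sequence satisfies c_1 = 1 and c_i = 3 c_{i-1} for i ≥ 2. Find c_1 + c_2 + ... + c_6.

364

c_2 = 3(1) = 3
c_3 = 3(3) = 9
c_4 = 3(9) = 27
c_5 = 3(27) = 81
c_6 = 3(81) = 243
Sum = 1 + 3 + 9 + 27 + 81 + 243 = 364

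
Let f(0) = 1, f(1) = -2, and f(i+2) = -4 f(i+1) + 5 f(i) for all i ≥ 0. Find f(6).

f(2) = -4(-2) + 5(1) = 13
f(3) = -4(13) + 5(-2) = -62
f(4) = -4(-62) + 5(13) = 313
f(5) = -4(313) + 5(-62) = -1562
f(6) = -4(-1562) + 5(313) = 7813

7813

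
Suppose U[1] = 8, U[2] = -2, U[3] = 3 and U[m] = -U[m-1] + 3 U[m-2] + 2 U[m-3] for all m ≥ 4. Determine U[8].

104

U[4] = -3 + 3·(-2) + 2·8 = 7
U[5] = -7 + 3·3 + 2·(-2) = -2
U[6] = -(-2) + 3·7 + 2·3 = 29
U[7] = -29 + 3·(-2) + 2·7 = -21
U[8] = -(-21) + 3·29 + 2·(-2) = 104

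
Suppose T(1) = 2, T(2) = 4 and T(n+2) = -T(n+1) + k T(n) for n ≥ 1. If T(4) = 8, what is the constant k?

T(3) = -4 + 2k
T(4) = 4 + 2k
So 4 + 2k = 8, giving k = 2.

2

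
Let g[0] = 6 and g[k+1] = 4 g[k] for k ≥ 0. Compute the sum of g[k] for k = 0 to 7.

g[1] = 4·6 = 24
g[2] = 4·24 = 96
g[3] = 4·96 = 384
g[4] = 4·384 = 1536
g[5] = 4·1536 = 6144
g[6] = 4·6144 = 24576
g[7] = 4·24576 = 98304
Sum = 6 + 24 + 96 + 384 + 1536 + 6144 + 24576 + 98304 = 131070

131070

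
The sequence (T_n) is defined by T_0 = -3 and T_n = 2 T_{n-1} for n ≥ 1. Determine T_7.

-384

T_1 = 2·(-3) = -6
T_2 = 2·(-6) = -12
T_3 = 2·(-12) = -24
T_4 = 2·(-24) = -48
T_5 = 2·(-48) = -96
T_6 = 2·(-96) = -192
T_7 = 2·(-192) = -384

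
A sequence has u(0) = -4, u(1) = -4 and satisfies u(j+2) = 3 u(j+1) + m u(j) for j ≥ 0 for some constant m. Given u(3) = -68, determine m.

2

u(2) = -12 - 4m
u(3) = -36 - 16m
So -36 - 16m = -68, giving m = 2.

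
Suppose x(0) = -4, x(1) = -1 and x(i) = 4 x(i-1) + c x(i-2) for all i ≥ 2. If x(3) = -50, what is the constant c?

x(2) = -4 - 4c
x(3) = -16 - 17c
So -16 - 17c = -50, giving c = 2.

2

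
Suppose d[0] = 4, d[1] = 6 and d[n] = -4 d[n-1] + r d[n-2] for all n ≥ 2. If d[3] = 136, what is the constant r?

-4

d[2] = -24 + 4r
d[3] = 96 - 10r
So 96 - 10r = 136, giving r = -4.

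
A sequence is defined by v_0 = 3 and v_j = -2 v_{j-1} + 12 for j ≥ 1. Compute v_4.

v_1 = -2*3 + 12 = 6
v_2 = -2*6 + 12 = 0
v_3 = -2*0 + 12 = 12
v_4 = -2*12 + 12 = -12

-12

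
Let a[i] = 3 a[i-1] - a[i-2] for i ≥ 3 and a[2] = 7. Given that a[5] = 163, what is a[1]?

-2

Let a[1] = w.
a[3] = 21 - w
a[4] = 56 - 3w
a[5] = 147 - 8w
So 147 - 8w = 163, giving w = -2.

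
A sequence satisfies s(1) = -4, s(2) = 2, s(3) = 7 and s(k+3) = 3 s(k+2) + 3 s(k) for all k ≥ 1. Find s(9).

4140

s(4) = 3*7 + 3*(-4) = 9
s(5) = 3*9 + 3*2 = 33
s(6) = 3*33 + 3*7 = 120
s(7) = 3*120 + 3*9 = 387
s(8) = 3*387 + 3*33 = 1260
s(9) = 3*1260 + 3*120 = 4140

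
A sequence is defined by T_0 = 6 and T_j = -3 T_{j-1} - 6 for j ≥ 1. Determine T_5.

-1824

T_1 = -3·6 - 6 = -24
T_2 = -3·(-24) - 6 = 66
T_3 = -3·66 - 6 = -204
T_4 = -3·(-204) - 6 = 606
T_5 = -3·606 - 6 = -1824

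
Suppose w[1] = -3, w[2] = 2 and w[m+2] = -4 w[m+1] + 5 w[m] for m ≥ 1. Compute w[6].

w[3] = -4(2) + 5(-3) = -23
w[4] = -4(-23) + 5(2) = 102
w[5] = -4(102) + 5(-23) = -523
w[6] = -4(-523) + 5(102) = 2602

2602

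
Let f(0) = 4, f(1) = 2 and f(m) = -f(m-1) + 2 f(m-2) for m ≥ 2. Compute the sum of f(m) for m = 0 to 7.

-30

f(2) = -2 + 2·4 = 6
f(3) = -6 + 2·2 = -2
f(4) = -(-2) + 2·6 = 14
f(5) = -14 + 2·(-2) = -18
f(6) = -(-18) + 2·14 = 46
f(7) = -46 + 2·(-18) = -82
Sum = 4 + 2 + 6 + (-2) + 14 + (-18) + 46 + (-82) = -30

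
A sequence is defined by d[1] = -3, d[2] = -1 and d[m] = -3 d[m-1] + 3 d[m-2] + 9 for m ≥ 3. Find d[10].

d[3] = -3·(-1) + 3·(-3) + 9 = 3
d[4] = -3·3 + 3·(-1) + 9 = -3
d[5] = -3·(-3) + 3·3 + 9 = 27
d[6] = -3·27 + 3·(-3) + 9 = -81
d[7] = -3·(-81) + 3·27 + 9 = 333
d[8] = -3·333 + 3·(-81) + 9 = -1233
d[9] = -3·(-1233) + 3·333 + 9 = 4707
d[10] = -3·4707 + 3·(-1233) + 9 = -17811

-17811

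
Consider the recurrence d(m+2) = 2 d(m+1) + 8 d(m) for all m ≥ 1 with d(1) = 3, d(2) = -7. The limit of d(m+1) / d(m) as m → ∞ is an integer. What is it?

The characteristic equation is r^2 - 2r - 8 = 0, which factors as (r - 4)(r + 2) = 0.
So the roots are 4 and -2. Since |4| > |-2| and the coefficient of 4^m is non-zero, the ratio tends to 4.

4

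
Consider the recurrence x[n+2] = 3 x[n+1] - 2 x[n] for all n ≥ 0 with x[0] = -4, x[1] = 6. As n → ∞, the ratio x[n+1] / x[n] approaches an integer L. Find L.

2

The characteristic equation is r^2 - 3r + 2 = 0, which factors as (r - 2)(r - 1) = 0.
So the roots are 2 and 1. Since |2| > |1| and the coefficient of 2^n is non-zero, the ratio tends to 2.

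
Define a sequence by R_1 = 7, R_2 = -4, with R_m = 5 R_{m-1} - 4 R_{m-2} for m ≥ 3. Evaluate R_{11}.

R_3 = 5·(-4) - 4·7 = -48
R_4 = 5·(-48) - 4·(-4) = -224
R_5 = 5·(-224) - 4·(-48) = -928
R_6 = 5·(-928) - 4·(-224) = -3744
R_7 = 5·(-3744) - 4·(-928) = -15008
R_8 = 5·(-15008) - 4·(-3744) = -60064
R_9 = 5·(-60064) - 4·(-15008) = -240288
R_{10} = 5·(-240288) - 4·(-60064) = -961184
R_{11} = 5·(-961184) - 4·(-240288) = -3844768

-3844768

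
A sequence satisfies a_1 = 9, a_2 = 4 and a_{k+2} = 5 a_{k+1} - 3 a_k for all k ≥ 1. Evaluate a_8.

-17228

a_3 = 5·4 - 3·9 = -7
a_4 = 5·(-7) - 3·4 = -47
a_5 = 5·(-47) - 3·(-7) = -214
a_6 = 5·(-214) - 3·(-47) = -929
a_7 = 5·(-929) - 3·(-214) = -4003
a_8 = 5·(-4003) - 3·(-929) = -17228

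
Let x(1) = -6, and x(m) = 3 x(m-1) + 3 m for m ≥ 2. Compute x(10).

x(2) = 3(-6) + 6 = -12
x(3) = 3(-12) + 9 = -27
x(4) = 3(-27) + 12 = -69
x(5) = 3(-69) + 15 = -192
x(6) = 3(-192) + 18 = -558
x(7) = 3(-558) + 21 = -1653
x(8) = 3(-1653) + 24 = -4935
x(9) = 3(-4935) + 27 = -14778
x(10) = 3(-14778) + 30 = -44304

-44304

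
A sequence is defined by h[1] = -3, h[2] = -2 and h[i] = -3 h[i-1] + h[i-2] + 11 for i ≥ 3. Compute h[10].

-47313

h[3] = -3*(-2) + (-3) + 11 = 14
h[4] = -3*14 + (-2) + 11 = -33
h[5] = -3*(-33) + 14 + 11 = 124
h[6] = -3*124 + (-33) + 11 = -394
h[7] = -3*(-394) + 124 + 11 = 1317
h[8] = -3*1317 + (-394) + 11 = -4334
h[9] = -3*(-4334) + 1317 + 11 = 14330
h[10] = -3*14330 + (-4334) + 11 = -47313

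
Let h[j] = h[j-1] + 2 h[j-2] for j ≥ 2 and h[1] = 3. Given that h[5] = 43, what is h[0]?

Let h[0] = y.
h[2] = 3 + 2y
h[3] = 9 + 2y
h[4] = 15 + 6y
h[5] = 33 + 10y
So 33 + 10y = 43, giving y = 1.

1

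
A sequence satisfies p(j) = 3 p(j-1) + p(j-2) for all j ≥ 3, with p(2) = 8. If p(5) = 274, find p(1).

1

Let p(1) = w.
p(3) = 24 + w
p(4) = 80 + 3w
p(5) = 264 + 10w
So 264 + 10w = 274, giving w = 1.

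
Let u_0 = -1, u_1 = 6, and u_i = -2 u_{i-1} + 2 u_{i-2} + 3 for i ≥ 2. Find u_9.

14515

u_2 = -2·6 + 2·(-1) + 3 = -11
u_3 = -2·(-11) + 2·6 + 3 = 37
u_4 = -2·37 + 2·(-11) + 3 = -93
u_5 = -2·(-93) + 2·37 + 3 = 263
u_6 = -2·263 + 2·(-93) + 3 = -709
u_7 = -2·(-709) + 2·263 + 3 = 1947
u_8 = -2·1947 + 2·(-709) + 3 = -5309
u_9 = -2·(-5309) + 2·1947 + 3 = 14515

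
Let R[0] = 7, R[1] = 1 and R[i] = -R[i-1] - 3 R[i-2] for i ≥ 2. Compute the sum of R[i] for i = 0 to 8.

22

R[2] = -1 - 3(7) = -22
R[3] = -(-22) - 3(1) = 19
R[4] = -19 - 3(-22) = 47
R[5] = -47 - 3(19) = -104
R[6] = -(-104) - 3(47) = -37
R[7] = -(-37) - 3(-104) = 349
R[8] = -349 - 3(-37) = -238
Sum = 7 + 1 + (-22) + 19 + 47 + (-104) + (-37) + 349 + (-238) = 22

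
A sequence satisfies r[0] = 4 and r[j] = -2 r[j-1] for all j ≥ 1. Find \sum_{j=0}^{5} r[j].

r[1] = -2·4 = -8
r[2] = -2·(-8) = 16
r[3] = -2·16 = -32
r[4] = -2·(-32) = 64
r[5] = -2·64 = -128
Sum = 4 + (-8) + 16 + (-32) + 64 + (-128) = -84

-84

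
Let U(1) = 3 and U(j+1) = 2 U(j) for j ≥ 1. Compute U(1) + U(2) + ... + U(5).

U(2) = 2·3 = 6
U(3) = 2·6 = 12
U(4) = 2·12 = 24
U(5) = 2·24 = 48
Sum = 3 + 6 + 12 + 24 + 48 = 93

93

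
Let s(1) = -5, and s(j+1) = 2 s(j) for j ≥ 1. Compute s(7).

s(2) = 2*(-5) = -10
s(3) = 2*(-10) = -20
s(4) = 2*(-20) = -40
s(5) = 2*(-40) = -80
s(6) = 2*(-80) = -160
s(7) = 2*(-160) = -320

-320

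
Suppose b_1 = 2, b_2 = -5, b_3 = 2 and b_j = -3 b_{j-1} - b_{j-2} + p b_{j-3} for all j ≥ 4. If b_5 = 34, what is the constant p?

b_4 = -1 + 2p
b_5 = 1 - 11p
So 1 - 11p = 34, giving p = -3.

-3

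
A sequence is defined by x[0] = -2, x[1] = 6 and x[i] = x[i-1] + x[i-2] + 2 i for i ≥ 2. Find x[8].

324

x[2] = 6 + (-2) + 4 = 8
x[3] = 8 + 6 + 6 = 20
x[4] = 20 + 8 + 8 = 36
x[5] = 36 + 20 + 10 = 66
x[6] = 66 + 36 + 12 = 114
x[7] = 114 + 66 + 14 = 194
x[8] = 194 + 114 + 16 = 324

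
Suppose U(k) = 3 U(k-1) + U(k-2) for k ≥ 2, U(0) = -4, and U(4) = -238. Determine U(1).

-6

Let U(1) = z.
U(2) = -4 + 3z
U(3) = -12 + 10z
U(4) = -40 + 33z
So -40 + 33z = -238, giving z = -6.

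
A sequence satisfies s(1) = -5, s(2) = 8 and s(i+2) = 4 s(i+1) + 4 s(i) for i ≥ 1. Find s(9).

s(3) = 4(8) + 4(-5) = 12
s(4) = 4(12) + 4(8) = 80
s(5) = 4(80) + 4(12) = 368
s(6) = 4(368) + 4(80) = 1792
s(7) = 4(1792) + 4(368) = 8640
s(8) = 4(8640) + 4(1792) = 41728
s(9) = 4(41728) + 4(8640) = 201472

201472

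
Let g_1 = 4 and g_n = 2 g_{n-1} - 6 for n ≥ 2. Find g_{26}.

-67108858

The fixed point is -6/(1 - 2) = 6, so g_n - 6 = 2(g_{n-1} - 6).
Hence g_n = -2·2^{n-1} + 6.
g_{26} = -2·2^{25} + 6 = -2·33554432 + 6 = -67108858.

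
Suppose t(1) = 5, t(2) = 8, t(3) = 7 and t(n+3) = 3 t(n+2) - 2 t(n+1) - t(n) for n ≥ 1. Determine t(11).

-1512

t(4) = 3·7 - 2·8 - 5 = 0
t(5) = 3·0 - 2·7 - 8 = -22
t(6) = 3·(-22) - 2·0 - 7 = -73
t(7) = 3·(-73) - 2·(-22) - 0 = -175
t(8) = 3·(-175) - 2·(-73) - (-22) = -357
t(9) = 3·(-357) - 2·(-175) - (-73) = -648
t(10) = 3·(-648) - 2·(-357) - (-175) = -1055
t(11) = 3·(-1055) - 2·(-648) - (-357) = -1512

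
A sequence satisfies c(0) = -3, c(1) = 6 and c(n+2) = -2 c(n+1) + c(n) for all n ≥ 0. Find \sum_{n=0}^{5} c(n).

147

c(2) = -2*6 + (-3) = -15
c(3) = -2*(-15) + 6 = 36
c(4) = -2*36 + (-15) = -87
c(5) = -2*(-87) + 36 = 210
Sum = (-3) + 6 + (-15) + 36 + (-87) + 210 = 147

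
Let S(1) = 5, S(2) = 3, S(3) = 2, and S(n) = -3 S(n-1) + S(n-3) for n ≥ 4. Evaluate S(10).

S(4) = -3·2 + 5 = -1
S(5) = -3·(-1) + 3 = 6
S(6) = -3·6 + 2 = -16
S(7) = -3·(-16) + (-1) = 47
S(8) = -3·47 + 6 = -135
S(9) = -3·(-135) + (-16) = 389
S(10) = -3·389 + 47 = -1120

-1120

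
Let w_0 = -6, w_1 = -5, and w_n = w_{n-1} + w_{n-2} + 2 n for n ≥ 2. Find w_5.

-1

w_2 = (-5) + (-6) + 4 = -7
w_3 = (-7) + (-5) + 6 = -6
w_4 = (-6) + (-7) + 8 = -5
w_5 = (-5) + (-6) + 10 = -1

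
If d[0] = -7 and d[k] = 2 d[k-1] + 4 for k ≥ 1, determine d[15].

-98308

The fixed point is 4/(1 - 2) = -4, so d[k] + 4 = 2(d[k-1] + 4).
Hence d[k] = -3·2^k - 4.
d[15] = -3·2^{15} - 4 = -3·32768 - 4 = -98308.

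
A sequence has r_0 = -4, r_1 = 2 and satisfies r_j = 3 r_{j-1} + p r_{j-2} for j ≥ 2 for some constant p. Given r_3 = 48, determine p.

r_2 = 6 - 4p
r_3 = 18 - 10p
So 18 - 10p = 48, giving p = -3.

-3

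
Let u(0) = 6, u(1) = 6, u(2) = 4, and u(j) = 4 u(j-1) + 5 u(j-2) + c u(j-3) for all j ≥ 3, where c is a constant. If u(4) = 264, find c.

2

u(3) = 46 + 6c
u(4) = 204 + 30c
So 204 + 30c = 264, giving c = 2.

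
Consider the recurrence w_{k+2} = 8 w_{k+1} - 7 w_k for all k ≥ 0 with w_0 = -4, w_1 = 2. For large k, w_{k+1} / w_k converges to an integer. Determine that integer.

7

The characteristic equation is r^2 - 8r + 7 = 0, which factors as (r - 7)(r - 1) = 0.
So the roots are 7 and 1. Since |7| > |1| and the coefficient of 7^k is non-zero, the ratio tends to 7.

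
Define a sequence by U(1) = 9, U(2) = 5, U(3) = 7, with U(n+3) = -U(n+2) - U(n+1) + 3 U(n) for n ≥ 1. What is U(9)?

73

U(4) = -7 - 5 + 3(9) = 15
U(5) = -15 - 7 + 3(5) = -7
U(6) = -(-7) - 15 + 3(7) = 13
U(7) = -13 - (-7) + 3(15) = 39
U(8) = -39 - 13 + 3(-7) = -73
U(9) = -(-73) - 39 + 3(13) = 73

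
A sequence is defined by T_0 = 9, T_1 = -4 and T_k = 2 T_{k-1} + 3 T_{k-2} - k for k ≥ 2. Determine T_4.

T_2 = 2·(-4) + 3·9 - 2 = 17
T_3 = 2·17 + 3·(-4) - 3 = 19
T_4 = 2·19 + 3·17 - 4 = 85

85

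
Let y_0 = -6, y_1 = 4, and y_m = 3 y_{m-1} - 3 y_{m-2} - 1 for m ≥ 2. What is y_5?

179

y_2 = 3·4 - 3·(-6) - 1 = 29
y_3 = 3·29 - 3·4 - 1 = 74
y_4 = 3·74 - 3·29 - 1 = 134
y_5 = 3·134 - 3·74 - 1 = 179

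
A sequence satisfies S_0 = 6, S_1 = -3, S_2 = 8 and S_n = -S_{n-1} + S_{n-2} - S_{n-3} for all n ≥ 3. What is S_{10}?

S_3 = -8 + (-3) - 6 = -17
S_4 = -(-17) + 8 - (-3) = 28
S_5 = -28 + (-17) - 8 = -53
S_6 = -(-53) + 28 - (-17) = 98
S_7 = -98 + (-53) - 28 = -179
S_8 = -(-179) + 98 - (-53) = 330
S_9 = -330 + (-179) - 98 = -607
S_{10} = -(-607) + 330 - (-179) = 1116

1116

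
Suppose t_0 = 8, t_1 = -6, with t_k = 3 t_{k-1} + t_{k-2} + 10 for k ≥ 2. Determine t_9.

9916

t_2 = 3·(-6) + 8 + 10 = 0
t_3 = 3·0 + (-6) + 10 = 4
t_4 = 3·4 + 0 + 10 = 22
t_5 = 3·22 + 4 + 10 = 80
t_6 = 3·80 + 22 + 10 = 272
t_7 = 3·272 + 80 + 10 = 906
t_8 = 3·906 + 272 + 10 = 3000
t_9 = 3·3000 + 906 + 10 = 9916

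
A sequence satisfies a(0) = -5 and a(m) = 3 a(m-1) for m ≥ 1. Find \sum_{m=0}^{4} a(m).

a(1) = 3(-5) = -15
a(2) = 3(-15) = -45
a(3) = 3(-45) = -135
a(4) = 3(-135) = -405
Sum = (-5) + (-15) + (-45) + (-135) + (-405) = -605

-605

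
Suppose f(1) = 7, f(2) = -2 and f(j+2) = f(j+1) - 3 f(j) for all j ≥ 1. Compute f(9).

-203

f(3) = (-2) - 3*7 = -23
f(4) = (-23) - 3*(-2) = -17
f(5) = (-17) - 3*(-23) = 52
f(6) = 52 - 3*(-17) = 103
f(7) = 103 - 3*52 = -53
f(8) = (-53) - 3*103 = -362
f(9) = (-362) - 3*(-53) = -203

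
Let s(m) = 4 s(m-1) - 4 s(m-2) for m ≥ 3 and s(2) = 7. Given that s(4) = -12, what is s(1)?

Let s(1) = z.
s(3) = 28 - 4z
s(4) = 84 - 16z
So 84 - 16z = -12, giving z = 6.

6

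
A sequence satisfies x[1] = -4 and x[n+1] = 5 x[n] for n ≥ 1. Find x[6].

x[2] = 5(-4) = -20
x[3] = 5(-20) = -100
x[4] = 5(-100) = -500
x[5] = 5(-500) = -2500
x[6] = 5(-2500) = -12500

-12500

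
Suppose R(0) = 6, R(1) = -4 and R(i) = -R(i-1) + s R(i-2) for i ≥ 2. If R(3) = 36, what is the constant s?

R(2) = 4 + 6s
R(3) = -4 - 10s
So -4 - 10s = 36, giving s = -4.

-4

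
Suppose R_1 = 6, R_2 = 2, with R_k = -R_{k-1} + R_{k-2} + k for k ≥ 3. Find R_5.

13

R_3 = -2 + 6 + 3 = 7
R_4 = -7 + 2 + 4 = -1
R_5 = -(-1) + 7 + 5 = 13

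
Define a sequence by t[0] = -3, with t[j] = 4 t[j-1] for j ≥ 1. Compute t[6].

-12288

t[1] = 4*(-3) = -12
t[2] = 4*(-12) = -48
t[3] = 4*(-48) = -192
t[4] = 4*(-192) = -768
t[5] = 4*(-768) = -3072
t[6] = 4*(-3072) = -12288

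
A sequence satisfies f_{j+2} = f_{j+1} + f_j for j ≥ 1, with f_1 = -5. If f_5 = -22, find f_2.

Let f_2 = x.
f_3 = -5 + x
f_4 = -5 + 2x
f_5 = -10 + 3x
So -10 + 3x = -22, giving x = -4.

-4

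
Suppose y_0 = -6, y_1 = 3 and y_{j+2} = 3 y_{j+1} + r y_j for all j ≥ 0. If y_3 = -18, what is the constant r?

3

y_2 = 9 - 6r
y_3 = 27 - 15r
So 27 - 15r = -18, giving r = 3.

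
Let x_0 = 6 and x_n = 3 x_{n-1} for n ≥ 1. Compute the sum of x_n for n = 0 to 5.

x_1 = 3*6 = 18
x_2 = 3*18 = 54
x_3 = 3*54 = 162
x_4 = 3*162 = 486
x_5 = 3*486 = 1458
Sum = 6 + 18 + 54 + 162 + 486 + 1458 = 2184

2184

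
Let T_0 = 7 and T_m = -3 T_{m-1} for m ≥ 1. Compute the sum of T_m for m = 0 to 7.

T_1 = -3(7) = -21
T_2 = -3(-21) = 63
T_3 = -3(63) = -189
T_4 = -3(-189) = 567
T_5 = -3(567) = -1701
T_6 = -3(-1701) = 5103
T_7 = -3(5103) = -15309
Sum = 7 + (-21) + 63 + (-189) + 567 + (-1701) + 5103 + (-15309) = -11480

-11480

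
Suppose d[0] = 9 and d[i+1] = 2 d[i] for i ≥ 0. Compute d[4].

d[1] = 2*9 = 18
d[2] = 2*18 = 36
d[3] = 2*36 = 72
d[4] = 2*72 = 144

144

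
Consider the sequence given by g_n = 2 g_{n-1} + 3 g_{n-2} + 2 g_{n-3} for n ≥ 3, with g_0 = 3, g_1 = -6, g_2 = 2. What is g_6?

-210

g_3 = 2(2) + 3(-6) + 2(3) = -8
g_4 = 2(-8) + 3(2) + 2(-6) = -22
g_5 = 2(-22) + 3(-8) + 2(2) = -64
g_6 = 2(-64) + 3(-22) + 2(-8) = -210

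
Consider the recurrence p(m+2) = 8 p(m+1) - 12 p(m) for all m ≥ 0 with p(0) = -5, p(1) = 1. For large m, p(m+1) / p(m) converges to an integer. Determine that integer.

The characteristic equation is r^2 - 8r + 12 = 0, which factors as (r - 6)(r - 2) = 0.
So the roots are 6 and 2. Since |6| > |2| and the coefficient of 6^m is non-zero, the ratio tends to 6.

6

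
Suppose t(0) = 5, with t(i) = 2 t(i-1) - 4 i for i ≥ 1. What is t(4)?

t(1) = 2*5 - 4 = 6
t(2) = 2*6 - 8 = 4
t(3) = 2*4 - 12 = -4
t(4) = 2*(-4) - 16 = -24

-24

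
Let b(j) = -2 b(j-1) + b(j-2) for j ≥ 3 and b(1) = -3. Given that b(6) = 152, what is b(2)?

Let b(2) = w.
b(3) = -3 - 2w
b(4) = 6 + 5w
b(5) = -15 - 12w
b(6) = 36 + 29w
So 36 + 29w = 152, giving w = 4.

4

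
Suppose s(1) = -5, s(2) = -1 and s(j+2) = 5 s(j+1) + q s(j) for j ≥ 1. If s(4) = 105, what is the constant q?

s(3) = -5 - 5q
s(4) = -25 - 26q
So -25 - 26q = 105, giving q = -5.

-5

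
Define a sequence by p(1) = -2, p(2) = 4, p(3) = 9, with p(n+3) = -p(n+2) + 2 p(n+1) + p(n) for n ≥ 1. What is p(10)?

-311

p(4) = -9 + 2*4 + (-2) = -3
p(5) = -(-3) + 2*9 + 4 = 25
p(6) = -25 + 2*(-3) + 9 = -22
p(7) = -(-22) + 2*25 + (-3) = 69
p(8) = -69 + 2*(-22) + 25 = -88
p(9) = -(-88) + 2*69 + (-22) = 204
p(10) = -204 + 2*(-88) + 69 = -311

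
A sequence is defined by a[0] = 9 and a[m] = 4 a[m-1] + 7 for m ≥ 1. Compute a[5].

11603

a[1] = 4·9 + 7 = 43
a[2] = 4·43 + 7 = 179
a[3] = 4·179 + 7 = 723
a[4] = 4·723 + 7 = 2899
a[5] = 4·2899 + 7 = 11603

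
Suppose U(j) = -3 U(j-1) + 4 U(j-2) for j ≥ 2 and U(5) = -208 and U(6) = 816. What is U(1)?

-4

Rearranging, U(j-2) = (U(j) + 3 U(j-1)) / 4.
U(4) = (816 + 3·(-208)) / 4 = 192/4 = 48
U(3) = (-208 + 3·48) / 4 = -64/4 = -16
U(2) = (48 + 3·(-16)) / 4 = 0/4 = 0
U(1) = (-16 + 3·0) / 4 = -16/4 = -4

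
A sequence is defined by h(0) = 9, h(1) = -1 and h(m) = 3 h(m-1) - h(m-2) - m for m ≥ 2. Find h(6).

h(2) = 3(-1) - 9 - 2 = -14
h(3) = 3(-14) - (-1) - 3 = -44
h(4) = 3(-44) - (-14) - 4 = -122
h(5) = 3(-122) - (-44) - 5 = -327
h(6) = 3(-327) - (-122) - 6 = -865

-865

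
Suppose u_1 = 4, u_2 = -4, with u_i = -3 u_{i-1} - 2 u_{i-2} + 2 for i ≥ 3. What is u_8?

-88

u_3 = -3(-4) - 2(4) + 2 = 6
u_4 = -3(6) - 2(-4) + 2 = -8
u_5 = -3(-8) - 2(6) + 2 = 14
u_6 = -3(14) - 2(-8) + 2 = -24
u_7 = -3(-24) - 2(14) + 2 = 46
u_8 = -3(46) - 2(-24) + 2 = -88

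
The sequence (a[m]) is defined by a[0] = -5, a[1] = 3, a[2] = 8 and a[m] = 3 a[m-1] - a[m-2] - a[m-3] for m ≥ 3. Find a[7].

990

a[3] = 3*8 - 3 - (-5) = 26
a[4] = 3*26 - 8 - 3 = 67
a[5] = 3*67 - 26 - 8 = 167
a[6] = 3*167 - 67 - 26 = 408
a[7] = 3*408 - 167 - 67 = 990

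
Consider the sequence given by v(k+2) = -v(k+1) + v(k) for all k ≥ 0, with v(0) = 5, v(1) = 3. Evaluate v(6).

v(2) = -3 + 5 = 2
v(3) = -2 + 3 = 1
v(4) = -1 + 2 = 1
v(5) = -1 + 1 = 0
v(6) = -0 + 1 = 1

1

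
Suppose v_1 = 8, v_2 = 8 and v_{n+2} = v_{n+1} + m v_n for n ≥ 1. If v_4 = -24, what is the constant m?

-2

v_3 = 8 + 8m
v_4 = 8 + 16m
So 8 + 16m = -24, giving m = -2.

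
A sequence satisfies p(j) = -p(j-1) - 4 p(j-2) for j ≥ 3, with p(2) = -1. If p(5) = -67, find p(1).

-5

Let p(1) = x.
p(3) = 1 - 4x
p(4) = 3 + 4x
p(5) = -7 + 12x
So -7 + 12x = -67, giving x = -5.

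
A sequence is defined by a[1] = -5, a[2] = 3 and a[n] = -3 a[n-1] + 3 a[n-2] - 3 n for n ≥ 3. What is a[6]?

1476

a[3] = -3*3 + 3*(-5) - 9 = -33
a[4] = -3*(-33) + 3*3 - 12 = 96
a[5] = -3*96 + 3*(-33) - 15 = -402
a[6] = -3*(-402) + 3*96 - 18 = 1476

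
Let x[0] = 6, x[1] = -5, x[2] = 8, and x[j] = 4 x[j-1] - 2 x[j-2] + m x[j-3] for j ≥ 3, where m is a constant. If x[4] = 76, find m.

x[3] = 42 + 6m
x[4] = 152 + 19m
So 152 + 19m = 76, giving m = -4.

-4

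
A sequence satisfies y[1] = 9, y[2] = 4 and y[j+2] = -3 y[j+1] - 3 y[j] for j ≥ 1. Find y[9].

y[3] = -3*4 - 3*9 = -39
y[4] = -3*(-39) - 3*4 = 105
y[5] = -3*105 - 3*(-39) = -198
y[6] = -3*(-198) - 3*105 = 279
y[7] = -3*279 - 3*(-198) = -243
y[8] = -3*(-243) - 3*279 = -108
y[9] = -3*(-108) - 3*(-243) = 1053

1053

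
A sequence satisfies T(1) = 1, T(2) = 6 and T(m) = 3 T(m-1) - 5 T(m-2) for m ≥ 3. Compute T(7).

-287

T(3) = 3(6) - 5(1) = 13
T(4) = 3(13) - 5(6) = 9
T(5) = 3(9) - 5(13) = -38
T(6) = 3(-38) - 5(9) = -159
T(7) = 3(-159) - 5(-38) = -287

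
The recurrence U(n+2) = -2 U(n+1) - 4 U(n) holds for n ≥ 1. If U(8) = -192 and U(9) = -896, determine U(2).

Rearranging, U(n-2) = (U(n) + 2 U(n-1)) / -4.
U(7) = (-896 + 2·(-192)) / -4 = -1280/-4 = 320
U(6) = (-192 + 2·320) / -4 = 448/-4 = -112
U(5) = (320 + 2·(-112)) / -4 = 96/-4 = -24
U(4) = (-112 + 2·(-24)) / -4 = -160/-4 = 40
U(3) = (-24 + 2·40) / -4 = 56/-4 = -14
U(2) = (40 + 2·(-14)) / -4 = 12/-4 = -3

-3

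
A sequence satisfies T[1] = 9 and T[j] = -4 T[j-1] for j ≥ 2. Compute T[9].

589824

T[2] = -4(9) = -36
T[3] = -4(-36) = 144
T[4] = -4(144) = -576
T[5] = -4(-576) = 2304
T[6] = -4(2304) = -9216
T[7] = -4(-9216) = 36864
T[8] = -4(36864) = -147456
T[9] = -4(-147456) = 589824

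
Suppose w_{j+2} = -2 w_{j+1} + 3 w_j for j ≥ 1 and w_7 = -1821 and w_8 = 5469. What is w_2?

9

Rearranging, w_{j-2} = (w_j + 2 w_{j-1}) / 3.
w_6 = (5469 + 2(-1821)) / 3 = 1827/3 = 609
w_5 = (-1821 + 2(609)) / 3 = -603/3 = -201
w_4 = (609 + 2(-201)) / 3 = 207/3 = 69
w_3 = (-201 + 2(69)) / 3 = -63/3 = -21
w_2 = (69 + 2(-21)) / 3 = 27/3 = 9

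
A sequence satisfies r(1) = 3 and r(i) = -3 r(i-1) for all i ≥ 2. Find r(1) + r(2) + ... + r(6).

r(2) = -3*3 = -9
r(3) = -3*(-9) = 27
r(4) = -3*27 = -81
r(5) = -3*(-81) = 243
r(6) = -3*243 = -729
Sum = 3 + (-9) + 27 + (-81) + 243 + (-729) = -546

-546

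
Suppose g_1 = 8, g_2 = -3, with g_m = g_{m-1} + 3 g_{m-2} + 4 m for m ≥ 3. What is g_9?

4209

g_3 = (-3) + 3(8) + 12 = 33
g_4 = 33 + 3(-3) + 16 = 40
g_5 = 40 + 3(33) + 20 = 159
g_6 = 159 + 3(40) + 24 = 303
g_7 = 303 + 3(159) + 28 = 808
g_8 = 808 + 3(303) + 32 = 1749
g_9 = 1749 + 3(808) + 36 = 4209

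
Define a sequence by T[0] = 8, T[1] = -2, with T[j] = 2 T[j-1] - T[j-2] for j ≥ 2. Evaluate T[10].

T[2] = 2·(-2) - 8 = -12
T[3] = 2·(-12) - (-2) = -22
T[4] = 2·(-22) - (-12) = -32
T[5] = 2·(-32) - (-22) = -42
T[6] = 2·(-42) - (-32) = -52
T[7] = 2·(-52) - (-42) = -62
T[8] = 2·(-62) - (-52) = -72
T[9] = 2·(-72) - (-62) = -82
T[10] = 2·(-82) - (-72) = -92

-92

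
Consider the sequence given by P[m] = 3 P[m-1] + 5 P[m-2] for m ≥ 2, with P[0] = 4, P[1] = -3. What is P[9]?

P[2] = 3(-3) + 5(4) = 11
P[3] = 3(11) + 5(-3) = 18
P[4] = 3(18) + 5(11) = 109
P[5] = 3(109) + 5(18) = 417
P[6] = 3(417) + 5(109) = 1796
P[7] = 3(1796) + 5(417) = 7473
P[8] = 3(7473) + 5(1796) = 31399
P[9] = 3(31399) + 5(7473) = 131562

131562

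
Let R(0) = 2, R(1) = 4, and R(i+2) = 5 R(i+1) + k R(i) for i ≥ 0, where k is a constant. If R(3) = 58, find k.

-3

R(2) = 20 + 2k
R(3) = 100 + 14k
So 100 + 14k = 58, giving k = -3.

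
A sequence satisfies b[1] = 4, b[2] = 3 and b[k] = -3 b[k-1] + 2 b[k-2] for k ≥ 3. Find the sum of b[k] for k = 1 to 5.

-14

b[3] = -3(3) + 2(4) = -1
b[4] = -3(-1) + 2(3) = 9
b[5] = -3(9) + 2(-1) = -29
Sum = 4 + 3 + (-1) + 9 + (-29) = -14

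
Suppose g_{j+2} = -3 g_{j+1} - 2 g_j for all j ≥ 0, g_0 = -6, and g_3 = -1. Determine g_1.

Let g_1 = z.
g_2 = 12 - 3z
g_3 = -36 + 7z
So -36 + 7z = -1, giving z = 5.

5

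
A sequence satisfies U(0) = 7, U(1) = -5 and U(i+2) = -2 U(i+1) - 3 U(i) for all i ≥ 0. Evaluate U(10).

U(2) = -2(-5) - 3(7) = -11
U(3) = -2(-11) - 3(-5) = 37
U(4) = -2(37) - 3(-11) = -41
U(5) = -2(-41) - 3(37) = -29
U(6) = -2(-29) - 3(-41) = 181
U(7) = -2(181) - 3(-29) = -275
U(8) = -2(-275) - 3(181) = 7
U(9) = -2(7) - 3(-275) = 811
U(10) = -2(811) - 3(7) = -1643

-1643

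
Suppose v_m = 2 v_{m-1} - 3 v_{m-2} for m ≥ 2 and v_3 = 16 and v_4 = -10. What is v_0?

Rearranging, v_{m-2} = (v_m - 2 v_{m-1}) / -3.
v_2 = (-10 - 2(16)) / -3 = -42/-3 = 14
v_1 = (16 - 2(14)) / -3 = -12/-3 = 4
v_0 = (14 - 2(4)) / -3 = 6/-3 = -2

-2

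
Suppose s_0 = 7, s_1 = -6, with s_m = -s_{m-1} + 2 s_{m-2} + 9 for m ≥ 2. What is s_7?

s_2 = -(-6) + 2(7) + 9 = 29
s_3 = -29 + 2(-6) + 9 = -32
s_4 = -(-32) + 2(29) + 9 = 99
s_5 = -99 + 2(-32) + 9 = -154
s_6 = -(-154) + 2(99) + 9 = 361
s_7 = -361 + 2(-154) + 9 = -660

-660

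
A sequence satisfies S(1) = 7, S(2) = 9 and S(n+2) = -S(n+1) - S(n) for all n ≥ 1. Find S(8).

9

S(3) = -9 - 7 = -16
S(4) = -(-16) - 9 = 7
S(5) = -7 - (-16) = 9
S(6) = -9 - 7 = -16
S(7) = -(-16) - 9 = 7
S(8) = -7 - (-16) = 9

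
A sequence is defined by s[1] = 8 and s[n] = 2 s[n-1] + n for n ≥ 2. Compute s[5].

s[2] = 2(8) + 2 = 18
s[3] = 2(18) + 3 = 39
s[4] = 2(39) + 4 = 82
s[5] = 2(82) + 5 = 169

169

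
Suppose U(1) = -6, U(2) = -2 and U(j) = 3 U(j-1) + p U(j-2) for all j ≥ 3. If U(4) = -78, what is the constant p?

3

U(3) = -6 - 6p
U(4) = -18 - 20p
So -18 - 20p = -78, giving p = 3.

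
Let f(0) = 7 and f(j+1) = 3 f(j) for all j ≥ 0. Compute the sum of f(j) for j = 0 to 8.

f(1) = 3·7 = 21
f(2) = 3·21 = 63
f(3) = 3·63 = 189
f(4) = 3·189 = 567
f(5) = 3·567 = 1701
f(6) = 3·1701 = 5103
f(7) = 3·5103 = 15309
f(8) = 3·15309 = 45927
Sum = 7 + 21 + 63 + 189 + 567 + 1701 + 5103 + 15309 + 45927 = 68887

68887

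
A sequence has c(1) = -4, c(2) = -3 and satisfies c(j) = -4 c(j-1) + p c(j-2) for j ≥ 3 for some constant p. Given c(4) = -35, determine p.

1

c(3) = 12 - 4p
c(4) = -48 + 13p
So -48 + 13p = -35, giving p = 1.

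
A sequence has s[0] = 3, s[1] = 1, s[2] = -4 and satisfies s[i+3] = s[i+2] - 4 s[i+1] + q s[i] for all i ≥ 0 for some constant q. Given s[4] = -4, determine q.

s[3] = -8 + 3q
s[4] = 8 + 4q
So 8 + 4q = -4, giving q = -3.

-3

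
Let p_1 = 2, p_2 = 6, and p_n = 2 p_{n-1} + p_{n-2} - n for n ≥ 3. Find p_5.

54

p_3 = 2*6 + 2 - 3 = 11
p_4 = 2*11 + 6 - 4 = 24
p_5 = 2*24 + 11 - 5 = 54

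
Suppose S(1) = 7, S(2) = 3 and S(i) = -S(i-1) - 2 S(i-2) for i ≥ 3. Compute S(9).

-89

S(3) = -3 - 2·7 = -17
S(4) = -(-17) - 2·3 = 11
S(5) = -11 - 2·(-17) = 23
S(6) = -23 - 2·11 = -45
S(7) = -(-45) - 2·23 = -1
S(8) = -(-1) - 2·(-45) = 91
S(9) = -91 - 2·(-1) = -89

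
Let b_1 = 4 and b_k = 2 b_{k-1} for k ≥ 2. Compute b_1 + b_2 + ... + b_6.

b_2 = 2*4 = 8
b_3 = 2*8 = 16
b_4 = 2*16 = 32
b_5 = 2*32 = 64
b_6 = 2*64 = 128
Sum = 4 + 8 + 16 + 32 + 64 + 128 = 252

252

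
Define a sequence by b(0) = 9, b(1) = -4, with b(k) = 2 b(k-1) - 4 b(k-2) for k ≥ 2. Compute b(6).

576

b(2) = 2*(-4) - 4*9 = -44
b(3) = 2*(-44) - 4*(-4) = -72
b(4) = 2*(-72) - 4*(-44) = 32
b(5) = 2*32 - 4*(-72) = 352
b(6) = 2*352 - 4*32 = 576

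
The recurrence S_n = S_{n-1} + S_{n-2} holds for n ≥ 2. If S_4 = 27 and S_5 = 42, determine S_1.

3

Rearranging, S_{n-2} = S_n - S_{n-1}.
S_3 = 42 - 27 = 15
S_2 = 27 - 15 = 12
S_1 = 15 - 12 = 3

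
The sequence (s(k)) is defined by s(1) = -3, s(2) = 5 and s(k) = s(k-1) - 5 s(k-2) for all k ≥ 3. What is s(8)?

845

s(3) = 5 - 5(-3) = 20
s(4) = 20 - 5(5) = -5
s(5) = (-5) - 5(20) = -105
s(6) = (-105) - 5(-5) = -80
s(7) = (-80) - 5(-105) = 445
s(8) = 445 - 5(-80) = 845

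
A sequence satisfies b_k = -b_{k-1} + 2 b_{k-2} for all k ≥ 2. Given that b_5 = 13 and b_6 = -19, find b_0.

2

Rearranging, b_{k-2} = (b_k + b_{k-1}) / 2.
b_4 = (-19 + 13) / 2 = -6/2 = -3
b_3 = (13 + (-3)) / 2 = 10/2 = 5
b_2 = (-3 + 5) / 2 = 2/2 = 1
b_1 = (5 + 1) / 2 = 6/2 = 3
b_0 = (1 + 3) / 2 = 4/2 = 2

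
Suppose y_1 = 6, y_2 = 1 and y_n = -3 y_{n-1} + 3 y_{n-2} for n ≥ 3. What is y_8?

y_3 = -3*1 + 3*6 = 15
y_4 = -3*15 + 3*1 = -42
y_5 = -3*(-42) + 3*15 = 171
y_6 = -3*171 + 3*(-42) = -639
y_7 = -3*(-639) + 3*171 = 2430
y_8 = -3*2430 + 3*(-639) = -9207

-9207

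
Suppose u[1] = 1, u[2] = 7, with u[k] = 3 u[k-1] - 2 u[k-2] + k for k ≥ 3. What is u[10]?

5039

u[3] = 3·7 - 2·1 + 3 = 22
u[4] = 3·22 - 2·7 + 4 = 56
u[5] = 3·56 - 2·22 + 5 = 129
u[6] = 3·129 - 2·56 + 6 = 281
u[7] = 3·281 - 2·129 + 7 = 592
u[8] = 3·592 - 2·281 + 8 = 1222
u[9] = 3·1222 - 2·592 + 9 = 2491
u[10] = 3·2491 - 2·1222 + 10 = 5039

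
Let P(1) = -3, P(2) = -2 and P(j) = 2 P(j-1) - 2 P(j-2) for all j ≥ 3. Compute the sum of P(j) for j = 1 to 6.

25

P(3) = 2*(-2) - 2*(-3) = 2
P(4) = 2*2 - 2*(-2) = 8
P(5) = 2*8 - 2*2 = 12
P(6) = 2*12 - 2*8 = 8
Sum = (-3) + (-2) + 2 + 8 + 12 + 8 = 25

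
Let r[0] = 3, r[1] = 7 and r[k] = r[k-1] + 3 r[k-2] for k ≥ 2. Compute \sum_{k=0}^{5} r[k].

344

r[2] = 7 + 3(3) = 16
r[3] = 16 + 3(7) = 37
r[4] = 37 + 3(16) = 85
r[5] = 85 + 3(37) = 196
Sum = 3 + 7 + 16 + 37 + 85 + 196 = 344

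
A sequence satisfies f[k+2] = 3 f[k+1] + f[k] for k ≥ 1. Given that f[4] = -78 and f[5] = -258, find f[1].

Rearranging, f[k-2] = f[k] - 3 f[k-1].
f[3] = -258 - 3(-78) = -24
f[2] = -78 - 3(-24) = -6
f[1] = -24 - 3(-6) = -6

-6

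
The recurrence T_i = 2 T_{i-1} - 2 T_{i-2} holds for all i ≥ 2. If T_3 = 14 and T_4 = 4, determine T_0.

Rearranging, T_{i-2} = (T_i - 2 T_{i-1}) / -2.
T_2 = (4 - 2·14) / -2 = -24/-2 = 12
T_1 = (14 - 2·12) / -2 = -10/-2 = 5
T_0 = (12 - 2·5) / -2 = 2/-2 = -1

-1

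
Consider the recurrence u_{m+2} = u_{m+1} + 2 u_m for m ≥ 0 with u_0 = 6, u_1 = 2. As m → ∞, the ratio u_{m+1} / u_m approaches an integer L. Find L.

2

The characteristic equation is r^2 - r - 2 = 0, which factors as (r - 2)(r + 1) = 0.
So the roots are 2 and -1. Since |2| > |-1| and the coefficient of 2^m is non-zero, the ratio tends to 2.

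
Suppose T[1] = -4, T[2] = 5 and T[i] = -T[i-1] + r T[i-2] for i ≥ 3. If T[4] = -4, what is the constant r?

-1

T[3] = -5 - 4r
T[4] = 5 + 9r
So 5 + 9r = -4, giving r = -1.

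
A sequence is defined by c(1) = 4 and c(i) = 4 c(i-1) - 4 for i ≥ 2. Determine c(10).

c(2) = 4·4 - 4 = 12
c(3) = 4·12 - 4 = 44
c(4) = 4·44 - 4 = 172
c(5) = 4·172 - 4 = 684
c(6) = 4·684 - 4 = 2732
c(7) = 4·2732 - 4 = 10924
c(8) = 4·10924 - 4 = 43692
c(9) = 4·43692 - 4 = 174764
c(10) = 4·174764 - 4 = 699052

699052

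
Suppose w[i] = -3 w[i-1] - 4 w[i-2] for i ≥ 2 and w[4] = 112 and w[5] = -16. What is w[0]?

Rearranging, w[i-2] = (w[i] + 3 w[i-1]) / -4.
w[3] = (-16 + 3·112) / -4 = 320/-4 = -80
w[2] = (112 + 3·(-80)) / -4 = -128/-4 = 32
w[1] = (-80 + 3·32) / -4 = 16/-4 = -4
w[0] = (32 + 3·(-4)) / -4 = 20/-4 = -5

-5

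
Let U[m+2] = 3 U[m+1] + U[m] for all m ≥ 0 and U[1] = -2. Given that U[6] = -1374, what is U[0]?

-6

Let U[0] = z.
U[2] = -6 + z
U[3] = -20 + 3z
U[4] = -66 + 10z
U[5] = -218 + 33z
U[6] = -720 + 109z
So -720 + 109z = -1374, giving z = -6.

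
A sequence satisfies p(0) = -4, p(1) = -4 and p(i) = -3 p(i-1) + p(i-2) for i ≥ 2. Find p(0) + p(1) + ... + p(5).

p(2) = -3*(-4) + (-4) = 8
p(3) = -3*8 + (-4) = -28
p(4) = -3*(-28) + 8 = 92
p(5) = -3*92 + (-28) = -304
Sum = (-4) + (-4) + 8 + (-28) + 92 + (-304) = -240

-240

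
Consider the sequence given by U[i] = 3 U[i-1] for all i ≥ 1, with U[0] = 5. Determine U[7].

10935

U[1] = 3(5) = 15
U[2] = 3(15) = 45
U[3] = 3(45) = 135
U[4] = 3(135) = 405
U[5] = 3(405) = 1215
U[6] = 3(1215) = 3645
U[7] = 3(3645) = 10935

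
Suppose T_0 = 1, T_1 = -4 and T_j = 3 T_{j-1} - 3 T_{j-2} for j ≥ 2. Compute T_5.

T_2 = 3·(-4) - 3·1 = -15
T_3 = 3·(-15) - 3·(-4) = -33
T_4 = 3·(-33) - 3·(-15) = -54
T_5 = 3·(-54) - 3·(-33) = -63

-63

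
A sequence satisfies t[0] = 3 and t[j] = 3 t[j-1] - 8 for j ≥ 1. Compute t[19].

-1162261463

The fixed point is -8/(1 - 3) = 4, so t[j] - 4 = 3(t[j-1] - 4).
Hence t[j] = -1·3^j + 4.
t[19] = -1·3^{19} + 4 = -1·1162261467 + 4 = -1162261463.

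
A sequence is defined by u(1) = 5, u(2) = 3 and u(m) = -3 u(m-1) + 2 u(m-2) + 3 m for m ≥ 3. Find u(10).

u(3) = -3*3 + 2*5 + 9 = 10
u(4) = -3*10 + 2*3 + 12 = -12
u(5) = -3*(-12) + 2*10 + 15 = 71
u(6) = -3*71 + 2*(-12) + 18 = -219
u(7) = -3*(-219) + 2*71 + 21 = 820
u(8) = -3*820 + 2*(-219) + 24 = -2874
u(9) = -3*(-2874) + 2*820 + 27 = 10289
u(10) = -3*10289 + 2*(-2874) + 30 = -36585

-36585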